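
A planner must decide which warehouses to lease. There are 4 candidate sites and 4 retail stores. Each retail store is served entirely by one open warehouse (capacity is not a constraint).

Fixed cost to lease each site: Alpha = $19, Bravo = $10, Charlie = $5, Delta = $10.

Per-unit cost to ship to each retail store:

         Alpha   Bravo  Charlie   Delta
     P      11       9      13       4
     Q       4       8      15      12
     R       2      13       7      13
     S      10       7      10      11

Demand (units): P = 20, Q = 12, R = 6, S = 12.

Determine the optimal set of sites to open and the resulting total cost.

For any fixed open set, each retail store goes to its cheapest open site; total = fixed + service.
{Alpha, Bravo, Delta}: P→Delta 4·20=80, Q→Alpha 4·12=48, R→Alpha 2·6=12, S→Bravo 7·12=84. Service 224; fixed 39; total 263.
{Alpha, Bravo, Charlie, Delta}: service 224 + fixed 44 = 268
{Alpha, Delta}: service 260 + fixed 29 = 289
{Charlie}: service 602 + fixed 5 = 607
(All 15 nonempty subsets were checked; Alpha, Bravo and Delta is lowest.)

Open Alpha, Bravo and Delta; minimum total cost 263.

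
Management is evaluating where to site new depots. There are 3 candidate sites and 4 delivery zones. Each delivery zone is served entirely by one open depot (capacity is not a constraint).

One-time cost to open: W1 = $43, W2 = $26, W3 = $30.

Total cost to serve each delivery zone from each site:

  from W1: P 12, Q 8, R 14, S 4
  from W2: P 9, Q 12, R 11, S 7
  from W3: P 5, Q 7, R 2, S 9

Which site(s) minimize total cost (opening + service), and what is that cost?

For any fixed open set, each delivery zone goes to its cheapest open site; total = fixed + service.
{W3}: P→W3 5, Q→W3 7, R→W3 2, S→W3 9. Service 23; fixed 30; total 53.
{W2}: service 39 + fixed 26 = 65
{W2, W3}: service 21 + fixed 56 = 77
{W1, W2, W3}: service 18 + fixed 99 = 117
No other subset beats 53.

Open W3 only; minimum total cost 53.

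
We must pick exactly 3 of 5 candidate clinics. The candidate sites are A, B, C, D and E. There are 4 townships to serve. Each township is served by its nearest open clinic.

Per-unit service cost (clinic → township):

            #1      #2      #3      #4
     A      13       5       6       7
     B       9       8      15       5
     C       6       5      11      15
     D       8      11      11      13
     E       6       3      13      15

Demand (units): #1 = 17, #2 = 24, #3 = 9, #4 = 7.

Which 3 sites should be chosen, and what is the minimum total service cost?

Choose A, B and E; total service cost 263.

With exactly 3 open, each township uses its cheapest among the chosen.
{A, B, E}: #1→E 6·17=102, #2→E 3·24=72, #3→A 6·9=54, #4→B 5·7=35. Service cost 263.
{A, C, E}: service cost 277
{A, D, E}: service cost 277
Among all 10 size-3 choices, {A, B, E} is lowest.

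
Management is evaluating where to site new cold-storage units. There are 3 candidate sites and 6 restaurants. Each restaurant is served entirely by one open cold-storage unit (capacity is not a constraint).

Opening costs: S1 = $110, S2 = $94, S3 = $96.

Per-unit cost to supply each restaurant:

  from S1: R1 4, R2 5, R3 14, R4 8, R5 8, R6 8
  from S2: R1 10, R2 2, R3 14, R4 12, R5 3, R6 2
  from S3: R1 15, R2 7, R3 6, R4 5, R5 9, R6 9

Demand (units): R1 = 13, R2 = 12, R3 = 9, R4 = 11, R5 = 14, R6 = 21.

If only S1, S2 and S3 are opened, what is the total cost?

Total cost: 569

Each restaurant is assigned to its cheapest site among the open ones.
{S1, S2, S3}: R1→S1 4·13=52, R2→S2 2·12=24, R3→S3 6·9=54, R4→S3 5·11=55, R5→S2 3·14=42, R6→S2 2·21=42. Service 269; fixed 300; total 569.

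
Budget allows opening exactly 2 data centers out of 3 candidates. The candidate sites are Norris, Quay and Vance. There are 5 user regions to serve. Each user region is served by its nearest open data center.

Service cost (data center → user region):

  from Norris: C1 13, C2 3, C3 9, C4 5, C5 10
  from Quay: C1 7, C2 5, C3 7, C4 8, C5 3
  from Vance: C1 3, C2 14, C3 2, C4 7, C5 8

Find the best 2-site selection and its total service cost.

Choose Quay and Vance; total service cost 20.

With exactly 2 open, each user region uses its cheapest among the chosen.
{Quay, Vance}: C1→Vance 3, C2→Quay 5, C3→Vance 2, C4→Vance 7, C5→Quay 3. Service cost 20.
{Norris, Vance}: service cost 21
{Norris, Quay}: service cost 25
Among all 3 size-2 choices, {Quay, Vance} is lowest.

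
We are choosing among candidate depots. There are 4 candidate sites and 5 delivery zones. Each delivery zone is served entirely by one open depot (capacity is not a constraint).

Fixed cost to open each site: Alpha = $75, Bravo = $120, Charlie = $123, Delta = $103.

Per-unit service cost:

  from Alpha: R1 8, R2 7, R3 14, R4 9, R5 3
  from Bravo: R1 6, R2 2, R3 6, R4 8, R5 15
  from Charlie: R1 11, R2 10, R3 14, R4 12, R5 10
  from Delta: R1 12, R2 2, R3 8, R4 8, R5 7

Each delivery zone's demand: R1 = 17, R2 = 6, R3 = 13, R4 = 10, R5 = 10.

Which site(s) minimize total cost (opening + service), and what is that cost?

For any fixed open set, each delivery zone goes to its cheapest open site; total = fixed + service.
{Alpha, Bravo}: R1→Bravo 6·17=102, R2→Bravo 2·6=12, R3→Bravo 6·13=78, R4→Bravo 8·10=80, R5→Alpha 3·10=30. Service 302; fixed 195; total 497.
{Alpha, Delta}: service 362 + fixed 178 = 540
{Bravo}: R1→Bravo 6·17=102, R2→Bravo 2·6=12, R3→Bravo 6·13=78, R4→Bravo 8·10=80, R5→Bravo 15·10=150. Service 422; fixed 120; total 542.
{Alpha, Bravo, Charlie, Delta}: service 302 + fixed 421 = 723
(All 15 nonempty subsets were checked; Alpha and Bravo is lowest.)

Open Alpha and Bravo; minimum total cost 497.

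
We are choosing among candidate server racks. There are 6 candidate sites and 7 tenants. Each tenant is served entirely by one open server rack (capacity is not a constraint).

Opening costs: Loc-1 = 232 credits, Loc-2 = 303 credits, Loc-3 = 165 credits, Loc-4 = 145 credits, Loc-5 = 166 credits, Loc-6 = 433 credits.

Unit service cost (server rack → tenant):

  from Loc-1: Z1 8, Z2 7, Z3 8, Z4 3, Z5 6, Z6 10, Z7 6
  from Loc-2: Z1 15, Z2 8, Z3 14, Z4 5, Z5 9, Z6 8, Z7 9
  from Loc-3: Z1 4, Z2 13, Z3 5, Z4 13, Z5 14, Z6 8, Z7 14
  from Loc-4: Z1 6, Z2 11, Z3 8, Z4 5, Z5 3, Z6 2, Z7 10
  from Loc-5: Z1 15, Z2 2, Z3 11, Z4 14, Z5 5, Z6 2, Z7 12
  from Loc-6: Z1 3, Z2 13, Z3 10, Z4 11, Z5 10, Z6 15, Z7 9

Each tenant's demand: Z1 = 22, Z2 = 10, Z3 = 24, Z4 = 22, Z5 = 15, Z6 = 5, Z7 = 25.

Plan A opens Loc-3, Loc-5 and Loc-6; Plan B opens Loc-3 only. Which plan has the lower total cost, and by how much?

Plan B is cheaper by 133.

Plan A: {Loc-3, Loc-5, Loc-6}: Z1→Loc-6 3·22=66, Z2→Loc-5 2·10=20, Z3→Loc-3 5·24=120, Z4→Loc-6 11·22=242, Z5→Loc-5 5·15=75, Z6→Loc-5 2·5=10, Z7→Loc-6 9·25=225. Service 758; fixed 764; total 1522.
Plan B: {Loc-3}: Z1→Loc-3 4·22=88, Z2→Loc-3 13·10=130, Z3→Loc-3 5·24=120, Z4→Loc-3 13·22=286, Z5→Loc-3 14·15=210, Z6→Loc-3 8·5=40, Z7→Loc-3 14·25=350. Service 1224; fixed 165; total 1389.
Difference: |1522 − 1389| = 133.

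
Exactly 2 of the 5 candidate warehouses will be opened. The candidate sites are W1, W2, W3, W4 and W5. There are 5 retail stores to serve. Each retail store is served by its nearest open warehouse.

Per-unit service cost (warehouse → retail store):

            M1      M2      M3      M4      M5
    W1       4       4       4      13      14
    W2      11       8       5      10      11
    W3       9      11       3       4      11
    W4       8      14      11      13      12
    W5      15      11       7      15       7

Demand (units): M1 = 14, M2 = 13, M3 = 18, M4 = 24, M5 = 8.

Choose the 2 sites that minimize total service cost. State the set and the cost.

Choose W1 and W3; total service cost 346.

With exactly 2 open, each retail store uses its cheapest among the chosen.
{W1, W3}: M1→W1 4·14=56, M2→W1 4·13=52, M3→W3 3·18=54, M4→W3 4·24=96, M5→W3 11·8=88. Service cost 346.
{W2, W3}: service cost 468
{W3, W5}: service cost 475
Among all 10 size-2 choices, {W1, W3} is lowest.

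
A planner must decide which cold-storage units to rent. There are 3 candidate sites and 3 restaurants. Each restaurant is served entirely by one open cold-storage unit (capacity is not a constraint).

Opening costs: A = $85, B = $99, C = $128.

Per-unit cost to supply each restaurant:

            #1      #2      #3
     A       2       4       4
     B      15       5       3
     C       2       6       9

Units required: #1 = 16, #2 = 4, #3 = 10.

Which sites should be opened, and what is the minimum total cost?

For any fixed open set, each restaurant goes to its cheapest open site; total = fixed + service.
{A}: #1→A 2·16=32, #2→A 4·4=16, #3→A 4·10=40. Service 88; fixed 85; total 173.
{A, B}: #1→A 2·16=32, #2→A 4·4=16, #3→B 3·10=30. Service 78; fixed 184; total 262.
{C}: service 146 + fixed 128 = 274
{A, B, C}: service 78 + fixed 312 = 390
No other subset beats 173.

Open A only; minimum total cost 173.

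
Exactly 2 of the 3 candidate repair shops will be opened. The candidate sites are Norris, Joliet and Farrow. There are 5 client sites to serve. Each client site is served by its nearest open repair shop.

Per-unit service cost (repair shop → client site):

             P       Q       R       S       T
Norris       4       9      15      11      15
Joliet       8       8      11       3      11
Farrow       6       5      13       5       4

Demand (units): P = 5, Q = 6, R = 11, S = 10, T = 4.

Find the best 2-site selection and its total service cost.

With exactly 2 open, each client site uses its cheapest among the chosen.
{Joliet, Farrow}: P→Farrow 6·5=30, Q→Farrow 5·6=30, R→Joliet 11·11=121, S→Joliet 3·10=30, T→Farrow 4·4=16. Service cost 227.
{Norris, Farrow}: service cost 259
{Norris, Joliet}: service cost 263
Among all 3 size-2 choices, {Joliet, Farrow} is lowest.

Choose Joliet and Farrow; total service cost 227.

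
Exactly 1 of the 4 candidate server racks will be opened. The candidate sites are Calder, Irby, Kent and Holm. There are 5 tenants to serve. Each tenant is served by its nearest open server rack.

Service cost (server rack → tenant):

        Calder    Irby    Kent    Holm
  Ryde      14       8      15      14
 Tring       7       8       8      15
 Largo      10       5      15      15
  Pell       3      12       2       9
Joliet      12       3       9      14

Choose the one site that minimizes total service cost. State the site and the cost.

With exactly 1 open, each tenant uses its cheapest among the chosen.
{Irby}: Ryde→Irby 8, Tring→Irby 8, Largo→Irby 5, Pell→Irby 12, Joliet→Irby 3. Service cost 36.
{Calder}: service cost 46
{Kent}: service cost 49
Among all 4 size-1 choices, {Irby} is lowest.

Choose Irby only; total service cost 36.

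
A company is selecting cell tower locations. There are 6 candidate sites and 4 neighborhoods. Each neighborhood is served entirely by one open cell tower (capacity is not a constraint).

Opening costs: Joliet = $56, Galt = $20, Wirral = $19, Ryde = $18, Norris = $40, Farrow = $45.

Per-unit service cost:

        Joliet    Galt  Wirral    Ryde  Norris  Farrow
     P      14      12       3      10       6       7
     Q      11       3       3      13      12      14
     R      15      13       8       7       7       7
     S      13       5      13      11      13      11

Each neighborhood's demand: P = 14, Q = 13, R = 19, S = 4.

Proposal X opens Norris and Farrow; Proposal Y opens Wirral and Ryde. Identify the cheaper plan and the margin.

Proposal X: {Norris, Farrow}: P→Norris 6·14=84, Q→Norris 12·13=156, R→Norris 7·19=133, S→Farrow 11·4=44. Service 417; fixed 85; total 502.
Proposal Y: {Wirral, Ryde}: P→Wirral 3·14=42, Q→Wirral 3·13=39, R→Ryde 7·19=133, S→Ryde 11·4=44. Service 258; fixed 37; total 295.
Difference: |502 − 295| = 207.

Proposal Y is cheaper by 207.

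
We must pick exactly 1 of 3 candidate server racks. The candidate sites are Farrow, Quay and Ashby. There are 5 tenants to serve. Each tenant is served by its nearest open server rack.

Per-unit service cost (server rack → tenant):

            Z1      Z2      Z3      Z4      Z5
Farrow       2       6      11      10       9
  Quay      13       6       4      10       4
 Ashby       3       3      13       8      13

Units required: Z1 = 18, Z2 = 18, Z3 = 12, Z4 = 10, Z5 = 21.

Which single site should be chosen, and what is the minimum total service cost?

With exactly 1 open, each tenant uses its cheapest among the chosen.
{Farrow}: Z1→Farrow 2·18=36, Z2→Farrow 6·18=108, Z3→Farrow 11·12=132, Z4→Farrow 10·10=100, Z5→Farrow 9·21=189. Service cost 565.
{Quay}: service cost 574
{Ashby}: service cost 617
Among all 3 size-1 choices, {Farrow} is lowest.

Choose Farrow only; total service cost 565.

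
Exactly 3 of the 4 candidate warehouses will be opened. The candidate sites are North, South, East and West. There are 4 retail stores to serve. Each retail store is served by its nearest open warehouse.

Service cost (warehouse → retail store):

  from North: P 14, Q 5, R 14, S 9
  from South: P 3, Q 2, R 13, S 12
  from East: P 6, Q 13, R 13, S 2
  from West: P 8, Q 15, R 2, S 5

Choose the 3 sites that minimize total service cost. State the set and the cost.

Choose South, East and West; total service cost 9.

With exactly 3 open, each retail store uses its cheapest among the chosen.
{South, East, West}: P→South 3, Q→South 2, R→West 2, S→East 2. Service cost 9.
{North, South, West}: service cost 12
{North, East, West}: service cost 15
Among all 4 size-3 choices, {South, East, West} is lowest.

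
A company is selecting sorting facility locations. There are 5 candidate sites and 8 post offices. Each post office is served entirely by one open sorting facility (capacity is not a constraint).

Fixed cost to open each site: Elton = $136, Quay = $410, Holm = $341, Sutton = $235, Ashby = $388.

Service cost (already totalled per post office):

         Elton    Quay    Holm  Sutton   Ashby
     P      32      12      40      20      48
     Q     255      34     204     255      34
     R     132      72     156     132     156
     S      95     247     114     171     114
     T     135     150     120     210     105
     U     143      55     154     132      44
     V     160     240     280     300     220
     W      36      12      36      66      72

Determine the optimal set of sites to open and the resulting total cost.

For any fixed open set, each post office goes to its cheapest open site; total = fixed + service.
{Elton, Quay}: P→Quay 12, Q→Quay 34, R→Quay 72, S→Elton 95, T→Elton 135, U→Quay 55, V→Elton 160, W→Quay 12. Service 575; fixed 546; total 1121.
{Elton}: P→Elton 32, Q→Elton 255, R→Elton 132, S→Elton 95, T→Elton 135, U→Elton 143, V→Elton 160, W→Elton 36. Service 988; fixed 136; total 1124.
{Elton, Ashby}: service 638 + fixed 524 = 1162
{Elton, Quay, Holm, Sutton, Ashby}: P→Quay 12, Q→Quay 34, R→Quay 72, S→Elton 95, T→Ashby 105, U→Ashby 44, V→Elton 160, W→Quay 12. Service 534; fixed 1510; total 2044.
No other subset beats 1121.

Open Elton and Quay; minimum total cost 1121.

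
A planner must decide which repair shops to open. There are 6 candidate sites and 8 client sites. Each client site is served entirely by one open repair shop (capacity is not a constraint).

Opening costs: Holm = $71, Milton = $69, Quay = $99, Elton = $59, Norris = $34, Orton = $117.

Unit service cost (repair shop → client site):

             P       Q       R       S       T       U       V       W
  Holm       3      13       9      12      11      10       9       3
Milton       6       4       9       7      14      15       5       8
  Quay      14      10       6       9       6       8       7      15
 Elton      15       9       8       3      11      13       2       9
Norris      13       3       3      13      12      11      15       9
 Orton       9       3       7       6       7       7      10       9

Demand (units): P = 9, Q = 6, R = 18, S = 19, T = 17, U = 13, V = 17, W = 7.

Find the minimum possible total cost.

Minimum total cost: 680

For any fixed open set, each client site goes to its cheapest open site; total = fixed + service.
{Holm, Quay, Elton, Norris}: P→Holm 3·9=27, Q→Norris 3·6=18, R→Norris 3·18=54, S→Elton 3·19=57, T→Quay 6·17=102, U→Quay 8·13=104, V→Elton 2·17=34, W→Holm 3·7=21. Service 417; fixed 263; total 680.
{Holm, Elton, Norris}: service 528 + fixed 164 = 692
{Holm, Elton, Norris, Orton}: service 421 + fixed 281 = 702
{Holm, Milton, Quay, Elton, Norris, Orton}: service 404 + fixed 449 = 853
No other subset beats 680.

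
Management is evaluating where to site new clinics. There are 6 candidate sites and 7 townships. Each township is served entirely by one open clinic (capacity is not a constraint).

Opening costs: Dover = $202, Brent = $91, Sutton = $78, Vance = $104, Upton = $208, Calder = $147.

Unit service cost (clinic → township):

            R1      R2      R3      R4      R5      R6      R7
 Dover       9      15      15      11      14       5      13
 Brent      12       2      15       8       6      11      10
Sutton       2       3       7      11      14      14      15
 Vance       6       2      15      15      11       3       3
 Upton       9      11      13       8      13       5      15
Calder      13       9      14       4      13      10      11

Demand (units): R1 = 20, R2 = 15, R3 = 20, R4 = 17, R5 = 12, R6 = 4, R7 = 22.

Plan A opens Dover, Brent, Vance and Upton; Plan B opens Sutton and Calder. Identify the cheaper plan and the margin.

Plan A: {Dover, Brent, Vance, Upton}: R1→Vance 6·20=120, R2→Brent 2·15=30, R3→Upton 13·20=260, R4→Brent 8·17=136, R5→Brent 6·12=72, R6→Vance 3·4=12, R7→Vance 3·22=66. Service 696; fixed 605; total 1301.
Plan B: {Sutton, Calder}: R1→Sutton 2·20=40, R2→Sutton 3·15=45, R3→Sutton 7·20=140, R4→Calder 4·17=68, R5→Calder 13·12=156, R6→Calder 10·4=40, R7→Calder 11·22=242. Service 731; fixed 225; total 956.
Difference: |1301 − 956| = 345.

Plan B is cheaper by 345.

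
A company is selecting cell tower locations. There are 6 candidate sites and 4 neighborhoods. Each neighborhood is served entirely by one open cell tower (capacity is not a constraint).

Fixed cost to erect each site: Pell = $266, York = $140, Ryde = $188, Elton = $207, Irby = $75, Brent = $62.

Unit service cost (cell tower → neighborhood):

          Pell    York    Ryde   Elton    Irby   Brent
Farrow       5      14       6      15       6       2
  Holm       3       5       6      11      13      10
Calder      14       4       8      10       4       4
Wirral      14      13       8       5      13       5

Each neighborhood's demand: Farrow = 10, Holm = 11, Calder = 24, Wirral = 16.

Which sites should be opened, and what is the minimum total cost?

Open Brent only; minimum total cost 368.

For any fixed open set, each neighborhood goes to its cheapest open site; total = fixed + service.
{Brent}: Farrow→Brent 2·10=20, Holm→Brent 10·11=110, Calder→Brent 4·24=96, Wirral→Brent 5·16=80. Service 306; fixed 62; total 368.
{Irby, Brent}: Farrow→Brent 2·10=20, Holm→Brent 10·11=110, Calder→Irby 4·24=96, Wirral→Brent 5·16=80. Service 306; fixed 137; total 443.
{York, Brent}: service 251 + fixed 202 = 453
{Pell, York, Ryde, Elton, Irby, Brent}: service 229 + fixed 938 = 1167
No other subset beats 368.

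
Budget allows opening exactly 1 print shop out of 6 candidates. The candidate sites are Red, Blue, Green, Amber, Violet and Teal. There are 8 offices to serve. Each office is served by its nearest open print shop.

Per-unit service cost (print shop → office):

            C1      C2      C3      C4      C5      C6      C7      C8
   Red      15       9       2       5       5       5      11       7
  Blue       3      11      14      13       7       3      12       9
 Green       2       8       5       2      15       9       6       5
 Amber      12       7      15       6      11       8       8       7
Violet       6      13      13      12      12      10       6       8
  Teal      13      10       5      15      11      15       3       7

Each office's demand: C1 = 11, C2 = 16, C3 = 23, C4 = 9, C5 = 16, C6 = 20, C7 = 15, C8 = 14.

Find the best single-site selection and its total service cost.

Choose Red only; total service cost 843.

With exactly 1 open, each office uses its cheapest among the chosen.
{Red}: C1→Red 15·11=165, C2→Red 9·16=144, C3→Red 2·23=46, C4→Red 5·9=45, C5→Red 5·16=80, C6→Red 5·20=100, C7→Red 11·15=165, C8→Red 7·14=98. Service cost 843.
{Green}: service cost 863
{Blue}: service cost 1126
Among all 6 size-1 choices, {Red} is lowest.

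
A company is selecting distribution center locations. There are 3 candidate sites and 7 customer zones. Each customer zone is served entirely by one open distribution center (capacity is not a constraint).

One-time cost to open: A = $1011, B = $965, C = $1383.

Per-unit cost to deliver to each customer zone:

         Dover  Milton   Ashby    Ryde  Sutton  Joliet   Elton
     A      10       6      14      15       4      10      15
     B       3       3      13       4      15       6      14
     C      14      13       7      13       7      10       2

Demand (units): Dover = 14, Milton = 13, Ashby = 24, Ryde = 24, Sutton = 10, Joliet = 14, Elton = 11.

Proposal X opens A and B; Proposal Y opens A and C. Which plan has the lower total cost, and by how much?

Proposal X: {A, B}: Dover→B 3·14=42, Milton→B 3·13=39, Ashby→B 13·24=312, Ryde→B 4·24=96, Sutton→A 4·10=40, Joliet→B 6·14=84, Elton→B 14·11=154. Service 767; fixed 1976; total 2743.
Proposal Y: {A, C}: Dover→A 10·14=140, Milton→A 6·13=78, Ashby→C 7·24=168, Ryde→C 13·24=312, Sutton→A 4·10=40, Joliet→A 10·14=140, Elton→C 2·11=22. Service 900; fixed 2394; total 3294.
Difference: |2743 − 3294| = 551.

Proposal X is cheaper by 551.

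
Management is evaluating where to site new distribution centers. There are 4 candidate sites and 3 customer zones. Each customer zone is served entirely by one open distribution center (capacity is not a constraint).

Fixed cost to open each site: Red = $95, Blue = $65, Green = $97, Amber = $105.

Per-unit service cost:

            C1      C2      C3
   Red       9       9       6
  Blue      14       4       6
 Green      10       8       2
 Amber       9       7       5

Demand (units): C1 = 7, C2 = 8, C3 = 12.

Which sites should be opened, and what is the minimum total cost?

Open Green only; minimum total cost 255.

For any fixed open set, each customer zone goes to its cheapest open site; total = fixed + service.
{Green}: C1→Green 10·7=70, C2→Green 8·8=64, C3→Green 2·12=24. Service 158; fixed 97; total 255.
{Blue}: C1→Blue 14·7=98, C2→Blue 4·8=32, C3→Blue 6·12=72. Service 202; fixed 65; total 267.
{Amber}: service 179 + fixed 105 = 284
{Red, Blue, Green, Amber}: service 119 + fixed 362 = 481
No other subset beats 255.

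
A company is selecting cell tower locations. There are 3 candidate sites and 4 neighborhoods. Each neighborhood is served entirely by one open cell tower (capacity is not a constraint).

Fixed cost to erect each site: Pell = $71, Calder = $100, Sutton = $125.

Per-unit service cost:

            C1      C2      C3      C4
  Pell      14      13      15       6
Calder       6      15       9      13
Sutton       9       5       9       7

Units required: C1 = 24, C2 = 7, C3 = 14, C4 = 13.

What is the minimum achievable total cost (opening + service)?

For any fixed open set, each neighborhood goes to its cheapest open site; total = fixed + service.
{Sutton}: C1→Sutton 9·24=216, C2→Sutton 5·7=35, C3→Sutton 9·14=126, C4→Sutton 7·13=91. Service 468; fixed 125; total 593.
{Pell, Calder}: C1→Calder 6·24=144, C2→Pell 13·7=91, C3→Calder 9·14=126, C4→Pell 6·13=78. Service 439; fixed 171; total 610.
{Calder, Sutton}: service 396 + fixed 225 = 621
{Pell, Calder, Sutton}: service 383 + fixed 296 = 679
No other subset beats 593.

Minimum total cost: 593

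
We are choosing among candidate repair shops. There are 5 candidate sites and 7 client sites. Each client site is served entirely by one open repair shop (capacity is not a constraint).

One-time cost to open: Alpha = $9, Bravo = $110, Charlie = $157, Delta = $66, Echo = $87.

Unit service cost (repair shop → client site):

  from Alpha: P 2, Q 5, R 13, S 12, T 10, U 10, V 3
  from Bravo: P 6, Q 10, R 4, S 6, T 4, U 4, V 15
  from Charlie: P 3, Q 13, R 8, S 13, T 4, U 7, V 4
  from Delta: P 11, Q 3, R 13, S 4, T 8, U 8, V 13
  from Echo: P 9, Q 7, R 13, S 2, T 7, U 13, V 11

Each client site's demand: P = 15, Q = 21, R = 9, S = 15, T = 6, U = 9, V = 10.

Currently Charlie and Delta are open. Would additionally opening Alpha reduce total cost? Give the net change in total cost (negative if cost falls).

Yes — net change −16 (cost falls by 16).

Current service cost with {Charlie, Delta}: 367.
Adding Alpha: each client site re-picks its cheapest; new service cost 342, saving 25.
Extra fixed cost: 9. Net change = 9 − 25 = -16.
(Totals: 590 → 574.)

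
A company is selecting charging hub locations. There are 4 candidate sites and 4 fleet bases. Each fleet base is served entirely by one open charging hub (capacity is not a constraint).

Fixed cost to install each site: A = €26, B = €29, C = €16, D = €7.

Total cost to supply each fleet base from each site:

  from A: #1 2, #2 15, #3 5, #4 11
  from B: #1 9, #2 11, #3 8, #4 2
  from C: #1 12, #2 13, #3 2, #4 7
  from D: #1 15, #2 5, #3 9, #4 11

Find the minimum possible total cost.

For any fixed open set, each fleet base goes to its cheapest open site; total = fixed + service.
{D}: #1→D 15, #2→D 5, #3→D 9, #4→D 11. Service 40; fixed 7; total 47.
{C, D}: #1→C 12, #2→D 5, #3→C 2, #4→C 7. Service 26; fixed 23; total 49.
{C}: #1→C 12, #2→C 13, #3→C 2, #4→C 7. Service 34; fixed 16; total 50.
{A, B, C, D}: #1→A 2, #2→D 5, #3→C 2, #4→B 2. Service 11; fixed 78; total 89.
No other subset beats 47.

Minimum total cost: 47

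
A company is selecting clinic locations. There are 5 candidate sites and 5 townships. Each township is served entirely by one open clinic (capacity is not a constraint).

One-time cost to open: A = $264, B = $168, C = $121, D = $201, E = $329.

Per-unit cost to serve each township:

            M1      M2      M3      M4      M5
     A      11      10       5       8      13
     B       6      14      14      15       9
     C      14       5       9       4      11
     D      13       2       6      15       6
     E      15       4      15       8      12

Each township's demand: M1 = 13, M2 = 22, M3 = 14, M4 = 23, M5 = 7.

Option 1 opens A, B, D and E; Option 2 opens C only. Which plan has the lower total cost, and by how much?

Option 2 is cheaper by 672.

Option 1: {A, B, D, E}: M1→B 6·13=78, M2→D 2·22=44, M3→A 5·14=70, M4→A 8·23=184, M5→D 6·7=42. Service 418; fixed 962; total 1380.
Option 2: {C}: M1→C 14·13=182, M2→C 5·22=110, M3→C 9·14=126, M4→C 4·23=92, M5→C 11·7=77. Service 587; fixed 121; total 708.
Difference: |1380 − 708| = 672.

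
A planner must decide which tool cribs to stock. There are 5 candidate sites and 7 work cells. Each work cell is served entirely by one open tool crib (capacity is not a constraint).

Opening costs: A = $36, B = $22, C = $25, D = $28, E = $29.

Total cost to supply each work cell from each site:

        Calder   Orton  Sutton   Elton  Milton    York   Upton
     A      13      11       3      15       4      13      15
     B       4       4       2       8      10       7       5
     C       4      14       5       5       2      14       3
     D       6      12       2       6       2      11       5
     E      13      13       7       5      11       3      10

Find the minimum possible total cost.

Minimum total cost: 62

For any fixed open set, each work cell goes to its cheapest open site; total = fixed + service.
{B}: Calder→B 4, Orton→B 4, Sutton→B 2, Elton→B 8, Milton→B 10, York→B 7, Upton→B 5. Service 40; fixed 22; total 62.
{C}: Calder→C 4, Orton→C 14, Sutton→C 5, Elton→C 5, Milton→C 2, York→C 14, Upton→C 3. Service 47; fixed 25; total 72.
{D}: Calder→D 6, Orton→D 12, Sutton→D 2, Elton→D 6, Milton→D 2, York→D 11, Upton→D 5. Service 44; fixed 28; total 72.
{A, B, C, D, E}: service 23 + fixed 140 = 163
No other subset beats 62.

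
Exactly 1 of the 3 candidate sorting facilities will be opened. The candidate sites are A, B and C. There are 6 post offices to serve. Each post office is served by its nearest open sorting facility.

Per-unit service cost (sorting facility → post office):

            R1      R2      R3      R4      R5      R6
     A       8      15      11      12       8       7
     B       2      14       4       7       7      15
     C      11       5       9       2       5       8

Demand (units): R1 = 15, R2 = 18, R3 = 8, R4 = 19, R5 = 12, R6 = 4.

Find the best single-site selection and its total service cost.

Choose C only; total service cost 457.

With exactly 1 open, each post office uses its cheapest among the chosen.
{C}: R1→C 11·15=165, R2→C 5·18=90, R3→C 9·8=72, R4→C 2·19=38, R5→C 5·12=60, R6→C 8·4=32. Service cost 457.
{B}: service cost 591
{A}: service cost 830
Among all 3 size-1 choices, {C} is lowest.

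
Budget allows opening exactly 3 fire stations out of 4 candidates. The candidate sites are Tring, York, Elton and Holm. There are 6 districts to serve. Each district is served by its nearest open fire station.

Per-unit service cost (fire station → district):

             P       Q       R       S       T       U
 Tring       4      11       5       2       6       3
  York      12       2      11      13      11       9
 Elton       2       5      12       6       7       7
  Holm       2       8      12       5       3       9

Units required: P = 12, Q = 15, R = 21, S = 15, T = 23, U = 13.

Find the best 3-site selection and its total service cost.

With exactly 3 open, each district uses its cheapest among the chosen.
{Tring, York, Holm}: P→Holm 2·12=24, Q→York 2·15=30, R→Tring 5·21=105, S→Tring 2·15=30, T→Holm 3·23=69, U→Tring 3·13=39. Service cost 297.
{Tring, Elton, Holm}: service cost 342
{Tring, York, Elton}: service cost 366
Among all 4 size-3 choices, {Tring, York, Holm} is lowest.

Choose Tring, York and Holm; total service cost 297.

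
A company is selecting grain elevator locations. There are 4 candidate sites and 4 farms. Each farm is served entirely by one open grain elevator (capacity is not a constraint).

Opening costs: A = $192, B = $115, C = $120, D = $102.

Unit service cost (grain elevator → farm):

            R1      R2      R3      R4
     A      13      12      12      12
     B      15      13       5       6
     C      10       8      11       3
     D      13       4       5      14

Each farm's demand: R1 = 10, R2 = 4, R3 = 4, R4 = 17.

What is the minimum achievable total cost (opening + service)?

Minimum total cost: 347

For any fixed open set, each farm goes to its cheapest open site; total = fixed + service.
{C}: R1→C 10·10=100, R2→C 8·4=32, R3→C 11·4=44, R4→C 3·17=51. Service 227; fixed 120; total 347.
{C, D}: service 187 + fixed 222 = 409
{B, C}: service 203 + fixed 235 = 438
{A, B, C, D}: service 187 + fixed 529 = 716
(All 15 nonempty subsets were checked; C only is lowest.)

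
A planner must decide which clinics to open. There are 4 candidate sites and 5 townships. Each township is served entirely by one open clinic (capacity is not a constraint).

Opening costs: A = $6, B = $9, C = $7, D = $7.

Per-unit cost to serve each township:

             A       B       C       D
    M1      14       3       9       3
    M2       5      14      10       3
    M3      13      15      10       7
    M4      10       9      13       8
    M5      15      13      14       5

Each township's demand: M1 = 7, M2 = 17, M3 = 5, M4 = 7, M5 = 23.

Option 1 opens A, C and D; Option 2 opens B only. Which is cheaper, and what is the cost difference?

Option 1: {A, C, D}: M1→D 3·7=21, M2→D 3·17=51, M3→D 7·5=35, M4→D 8·7=56, M5→D 5·23=115. Service 278; fixed 20; total 298.
Option 2: {B}: M1→B 3·7=21, M2→B 14·17=238, M3→B 15·5=75, M4→B 9·7=63, M5→B 13·23=299. Service 696; fixed 9; total 705.
Difference: |298 − 705| = 407.

Option 1 is cheaper by 407.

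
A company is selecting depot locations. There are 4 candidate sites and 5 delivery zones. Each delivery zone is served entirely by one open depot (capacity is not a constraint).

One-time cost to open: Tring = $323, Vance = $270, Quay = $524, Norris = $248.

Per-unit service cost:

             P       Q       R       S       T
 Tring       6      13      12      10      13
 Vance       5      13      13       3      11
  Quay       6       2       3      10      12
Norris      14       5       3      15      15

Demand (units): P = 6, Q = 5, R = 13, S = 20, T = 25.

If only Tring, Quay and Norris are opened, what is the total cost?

Total cost: 1680

Each delivery zone is assigned to its cheapest site among the open ones.
{Tring, Quay, Norris}: P→Tring 6·6=36, Q→Quay 2·5=10, R→Quay 3·13=39, S→Tring 10·20=200, T→Quay 12·25=300. Service 585; fixed 1095; total 1680.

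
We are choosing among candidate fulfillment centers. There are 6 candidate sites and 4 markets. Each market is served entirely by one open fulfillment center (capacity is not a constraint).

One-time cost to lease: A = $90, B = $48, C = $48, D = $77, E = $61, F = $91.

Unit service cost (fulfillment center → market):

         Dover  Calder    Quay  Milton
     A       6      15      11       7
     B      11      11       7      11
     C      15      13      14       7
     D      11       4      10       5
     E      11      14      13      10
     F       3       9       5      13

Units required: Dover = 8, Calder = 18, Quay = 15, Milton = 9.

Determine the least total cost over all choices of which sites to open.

Minimum total cost: 384

For any fixed open set, each market goes to its cheapest open site; total = fixed + service.
{D, F}: Dover→F 3·8=24, Calder→D 4·18=72, Quay→F 5·15=75, Milton→D 5·9=45. Service 216; fixed 168; total 384.
{B, D, F}: service 216 + fixed 216 = 432
{C, D, F}: service 216 + fixed 216 = 432
{A, B, C, D, E, F}: service 216 + fixed 415 = 631
No other subset beats 384.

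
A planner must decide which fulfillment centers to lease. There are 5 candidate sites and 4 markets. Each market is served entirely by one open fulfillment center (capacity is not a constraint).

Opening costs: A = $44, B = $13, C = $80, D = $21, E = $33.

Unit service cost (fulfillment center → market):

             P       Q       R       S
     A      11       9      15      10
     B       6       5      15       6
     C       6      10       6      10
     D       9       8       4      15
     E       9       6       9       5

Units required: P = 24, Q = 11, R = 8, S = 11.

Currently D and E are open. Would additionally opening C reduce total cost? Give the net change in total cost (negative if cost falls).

No — net change +8 (cost rises by 8).

Current service cost with {D, E}: 369.
Adding C: each market re-picks its cheapest; new service cost 297, saving 72.
Extra fixed cost: 80. Net change = 80 − 72 = 8.
(Totals: 423 → 431.)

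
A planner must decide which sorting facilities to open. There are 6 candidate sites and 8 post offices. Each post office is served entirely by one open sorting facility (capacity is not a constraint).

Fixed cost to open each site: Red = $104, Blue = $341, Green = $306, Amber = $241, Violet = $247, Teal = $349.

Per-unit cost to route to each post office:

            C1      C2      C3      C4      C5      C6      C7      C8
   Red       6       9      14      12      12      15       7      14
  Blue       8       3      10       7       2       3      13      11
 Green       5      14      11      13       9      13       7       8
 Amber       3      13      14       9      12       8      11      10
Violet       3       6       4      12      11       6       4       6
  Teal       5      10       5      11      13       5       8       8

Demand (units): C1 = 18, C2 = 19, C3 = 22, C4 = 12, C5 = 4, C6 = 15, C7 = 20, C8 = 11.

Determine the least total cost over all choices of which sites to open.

Minimum total cost: 927

For any fixed open set, each post office goes to its cheapest open site; total = fixed + service.
{Violet}: C1→Violet 3·18=54, C2→Violet 6·19=114, C3→Violet 4·22=88, C4→Violet 12·12=144, C5→Violet 11·4=44, C6→Violet 6·15=90, C7→Violet 4·20=80, C8→Violet 6·11=66. Service 680; fixed 247; total 927.
{Red, Violet}: C1→Violet 3·18=54, C2→Violet 6·19=114, C3→Violet 4·22=88, C4→Red 12·12=144, C5→Violet 11·4=44, C6→Violet 6·15=90, C7→Violet 4·20=80, C8→Violet 6·11=66. Service 680; fixed 351; total 1031.
{Blue, Violet}: C1→Violet 3·18=54, C2→Blue 3·19=57, C3→Violet 4·22=88, C4→Blue 7·12=84, C5→Blue 2·4=8, C6→Blue 3·15=45, C7→Violet 4·20=80, C8→Violet 6·11=66. Service 482; fixed 588; total 1070.
{Red, Blue, Green, Amber, Violet, Teal}: service 482 + fixed 1588 = 2070
No other subset beats 927.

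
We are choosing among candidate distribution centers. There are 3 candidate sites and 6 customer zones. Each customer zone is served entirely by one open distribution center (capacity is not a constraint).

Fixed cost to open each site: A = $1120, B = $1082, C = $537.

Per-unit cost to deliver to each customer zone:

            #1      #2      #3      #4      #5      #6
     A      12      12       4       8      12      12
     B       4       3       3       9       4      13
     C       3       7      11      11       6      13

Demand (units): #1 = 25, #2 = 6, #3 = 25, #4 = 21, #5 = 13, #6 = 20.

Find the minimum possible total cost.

For any fixed open set, each customer zone goes to its cheapest open site; total = fixed + service.
{C}: #1→C 3·25=75, #2→C 7·6=42, #3→C 11·25=275, #4→C 11·21=231, #5→C 6·13=78, #6→C 13·20=260. Service 961; fixed 537; total 1498.
{B}: service 694 + fixed 1082 = 1776
{A}: #1→A 12·25=300, #2→A 12·6=72, #3→A 4·25=100, #4→A 8·21=168, #5→A 12·13=156, #6→A 12·20=240. Service 1036; fixed 1120; total 2156.
{A, B, C}: #1→C 3·25=75, #2→B 3·6=18, #3→B 3·25=75, #4→A 8·21=168, #5→B 4·13=52, #6→A 12·20=240. Service 628; fixed 2739; total 3367.
No other subset beats 1498.

Minimum total cost: 1498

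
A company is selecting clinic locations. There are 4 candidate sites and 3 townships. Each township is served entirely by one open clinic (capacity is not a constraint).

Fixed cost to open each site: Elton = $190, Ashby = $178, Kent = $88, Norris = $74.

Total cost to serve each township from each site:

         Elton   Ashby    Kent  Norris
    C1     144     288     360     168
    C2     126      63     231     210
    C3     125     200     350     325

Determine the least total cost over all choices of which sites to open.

For any fixed open set, each township goes to its cheapest open site; total = fixed + service.
{Elton}: C1→Elton 144, C2→Elton 126, C3→Elton 125. Service 395; fixed 190; total 585.
{Elton, Norris}: service 395 + fixed 264 = 659
{Elton, Kent}: C1→Elton 144, C2→Elton 126, C3→Elton 125. Service 395; fixed 278; total 673.
{Elton, Ashby, Kent, Norris}: service 332 + fixed 530 = 862
No other subset beats 585.

Minimum total cost: 585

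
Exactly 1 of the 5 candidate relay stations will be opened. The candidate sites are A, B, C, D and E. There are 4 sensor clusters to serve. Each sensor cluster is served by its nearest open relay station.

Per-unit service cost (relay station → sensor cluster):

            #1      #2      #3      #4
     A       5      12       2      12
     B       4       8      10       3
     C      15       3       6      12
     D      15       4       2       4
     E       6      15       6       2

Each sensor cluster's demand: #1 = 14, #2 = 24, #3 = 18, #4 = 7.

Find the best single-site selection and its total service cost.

Choose D only; total service cost 370.

With exactly 1 open, each sensor cluster uses its cheapest among the chosen.
{D}: #1→D 15·14=210, #2→D 4·24=96, #3→D 2·18=36, #4→D 4·7=28. Service cost 370.
{B}: service cost 449
{C}: service cost 474
Among all 5 size-1 choices, {D} is lowest.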